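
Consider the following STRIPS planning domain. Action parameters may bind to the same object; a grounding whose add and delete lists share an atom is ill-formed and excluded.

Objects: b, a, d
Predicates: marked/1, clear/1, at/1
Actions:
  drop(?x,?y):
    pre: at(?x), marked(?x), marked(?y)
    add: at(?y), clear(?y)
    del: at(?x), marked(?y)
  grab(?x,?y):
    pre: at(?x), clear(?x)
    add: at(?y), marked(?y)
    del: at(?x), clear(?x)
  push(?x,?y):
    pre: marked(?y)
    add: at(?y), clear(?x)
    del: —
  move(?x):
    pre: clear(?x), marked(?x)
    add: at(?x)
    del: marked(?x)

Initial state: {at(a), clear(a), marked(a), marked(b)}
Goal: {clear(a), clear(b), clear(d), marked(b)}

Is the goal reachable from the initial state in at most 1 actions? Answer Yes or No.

No

1. push(b,b)  →  {at(a), at(b), clear(a), clear(b), marked(a), marked(b)}
2. push(d,b)  →  {at(a), at(b), clear(a), clear(b), clear(d), marked(a), marked(b)}
optimal plan length = 2; 2 > 1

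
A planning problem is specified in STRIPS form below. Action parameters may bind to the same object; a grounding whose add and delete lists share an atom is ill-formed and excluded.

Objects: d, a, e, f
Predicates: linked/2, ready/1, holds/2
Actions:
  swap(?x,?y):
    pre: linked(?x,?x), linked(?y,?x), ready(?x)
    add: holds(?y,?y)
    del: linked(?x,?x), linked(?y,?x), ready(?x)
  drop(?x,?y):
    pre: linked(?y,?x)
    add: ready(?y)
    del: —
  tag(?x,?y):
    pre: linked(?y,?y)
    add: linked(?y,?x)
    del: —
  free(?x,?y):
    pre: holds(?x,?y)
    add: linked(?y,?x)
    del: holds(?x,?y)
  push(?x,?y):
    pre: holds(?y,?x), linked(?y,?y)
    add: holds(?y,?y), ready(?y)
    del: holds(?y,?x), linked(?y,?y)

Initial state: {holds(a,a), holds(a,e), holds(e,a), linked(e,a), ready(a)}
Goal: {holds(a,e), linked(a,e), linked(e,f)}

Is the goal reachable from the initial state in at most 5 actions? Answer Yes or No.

1. free(a,a)  →  {holds(a,e), holds(e,a), linked(a,a), linked(e,a), ready(a)}
2. swap(a,e)  →  {holds(a,e), holds(e,a), holds(e,e)}
3. free(e,a)  →  {holds(a,e), holds(e,e), linked(a,e)}
4. free(e,e)  →  {holds(a,e), linked(a,e), linked(e,e)}
5. tag(f,e)  →  {holds(a,e), linked(a,e), linked(e,e), linked(e,f)}
optimal plan length = 5; 5 ≤ 5

Yes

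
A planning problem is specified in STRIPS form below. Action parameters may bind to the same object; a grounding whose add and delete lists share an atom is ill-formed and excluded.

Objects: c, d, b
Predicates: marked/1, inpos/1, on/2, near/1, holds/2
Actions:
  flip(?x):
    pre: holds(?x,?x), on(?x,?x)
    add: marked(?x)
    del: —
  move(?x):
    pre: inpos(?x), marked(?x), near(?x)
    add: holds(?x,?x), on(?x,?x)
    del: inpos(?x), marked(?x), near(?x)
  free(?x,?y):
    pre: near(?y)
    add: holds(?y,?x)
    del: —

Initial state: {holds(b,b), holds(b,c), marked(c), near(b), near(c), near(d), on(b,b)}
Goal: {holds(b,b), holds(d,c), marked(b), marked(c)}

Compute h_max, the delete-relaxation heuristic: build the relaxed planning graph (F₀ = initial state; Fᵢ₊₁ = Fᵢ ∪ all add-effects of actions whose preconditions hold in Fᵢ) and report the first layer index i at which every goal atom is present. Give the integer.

F0 = init (7 atoms)
F1 = F0 ∪ {holds(b,d), holds(c,b), holds(c,c), holds(c,d), holds(d,b), holds(d,c), holds(d,d), marked(b)}  (15 atoms)
goal ⊆ F1  ⇒  h_max = 1

1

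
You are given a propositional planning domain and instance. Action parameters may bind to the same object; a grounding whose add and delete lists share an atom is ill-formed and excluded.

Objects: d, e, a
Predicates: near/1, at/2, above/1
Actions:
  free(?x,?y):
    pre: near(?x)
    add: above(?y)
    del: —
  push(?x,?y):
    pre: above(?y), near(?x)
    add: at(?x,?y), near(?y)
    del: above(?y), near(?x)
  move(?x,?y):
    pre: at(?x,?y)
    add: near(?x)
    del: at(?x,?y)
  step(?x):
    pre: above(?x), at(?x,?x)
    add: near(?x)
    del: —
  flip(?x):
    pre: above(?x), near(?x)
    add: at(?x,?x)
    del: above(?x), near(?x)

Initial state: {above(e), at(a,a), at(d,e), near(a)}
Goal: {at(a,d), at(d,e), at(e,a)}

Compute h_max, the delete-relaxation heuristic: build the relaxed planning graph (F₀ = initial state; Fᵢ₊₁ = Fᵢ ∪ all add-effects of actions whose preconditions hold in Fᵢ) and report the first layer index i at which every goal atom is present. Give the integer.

F0 = init (4 atoms)
F1 = F0 ∪ {above(a), above(d), at(a,e), near(d), near(e)}  (9 atoms)
F2 = F1 ∪ {at(a,d), at(d,a), at(d,d), at(e,a), at(e,d), at(e,e)}  (15 atoms)
goal ⊆ F2  ⇒  h_max = 2

2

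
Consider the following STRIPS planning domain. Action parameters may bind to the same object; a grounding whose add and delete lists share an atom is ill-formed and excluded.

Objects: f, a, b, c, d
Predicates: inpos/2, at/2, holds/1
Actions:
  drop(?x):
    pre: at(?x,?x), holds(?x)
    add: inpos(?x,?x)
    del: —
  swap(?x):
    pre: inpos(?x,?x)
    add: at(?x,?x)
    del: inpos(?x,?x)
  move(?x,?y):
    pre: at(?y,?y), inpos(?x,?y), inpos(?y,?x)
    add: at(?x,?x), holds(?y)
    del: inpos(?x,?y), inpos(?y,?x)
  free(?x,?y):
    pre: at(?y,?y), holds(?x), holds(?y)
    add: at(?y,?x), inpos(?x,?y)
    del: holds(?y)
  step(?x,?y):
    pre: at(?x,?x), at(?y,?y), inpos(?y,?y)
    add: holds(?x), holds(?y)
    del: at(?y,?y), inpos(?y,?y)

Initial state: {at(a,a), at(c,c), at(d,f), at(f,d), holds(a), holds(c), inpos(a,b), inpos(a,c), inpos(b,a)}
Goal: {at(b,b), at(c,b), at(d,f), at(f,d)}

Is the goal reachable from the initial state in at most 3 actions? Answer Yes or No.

No

1. drop(a)  →  {at(a,a), at(c,c), at(d,f), at(f,d), holds(a), holds(c), inpos(a,a), inpos(a,b), inpos(a,c), inpos(b,a)}
2. move(b,a)  →  {at(a,a), at(b,b), at(c,c), at(d,f), at(f,d), holds(a), holds(c), inpos(a,a), inpos(a,c)}
3. step(b,a)  →  {at(b,b), at(c,c), at(d,f), at(f,d), holds(a), holds(b), holds(c), inpos(a,c)}
4. free(b,c)  →  {at(b,b), at(c,b), at(c,c), at(d,f), at(f,d), holds(a), holds(b), inpos(a,c), inpos(b,c)}
optimal plan length = 4; 4 > 3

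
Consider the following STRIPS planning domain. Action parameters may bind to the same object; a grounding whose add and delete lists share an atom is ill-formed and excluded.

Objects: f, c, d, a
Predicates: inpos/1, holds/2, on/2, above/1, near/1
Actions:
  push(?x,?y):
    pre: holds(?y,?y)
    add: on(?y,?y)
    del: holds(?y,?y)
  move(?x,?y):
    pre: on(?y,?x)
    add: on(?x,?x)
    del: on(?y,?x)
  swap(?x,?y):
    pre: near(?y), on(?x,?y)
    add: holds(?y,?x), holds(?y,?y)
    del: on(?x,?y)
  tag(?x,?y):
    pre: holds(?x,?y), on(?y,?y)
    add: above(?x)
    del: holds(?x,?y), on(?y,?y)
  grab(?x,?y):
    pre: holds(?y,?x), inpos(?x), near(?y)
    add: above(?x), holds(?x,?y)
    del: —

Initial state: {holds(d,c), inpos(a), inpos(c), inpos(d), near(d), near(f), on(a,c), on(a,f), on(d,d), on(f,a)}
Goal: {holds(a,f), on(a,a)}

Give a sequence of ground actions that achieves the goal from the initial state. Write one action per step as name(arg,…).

1. move(a,f)  →  {holds(d,c), inpos(a), inpos(c), inpos(d), near(d), near(f), on(a,a), on(a,c), on(a,f), on(d,d)}
2. swap(a,f)  →  {holds(d,c), holds(f,a), holds(f,f), inpos(a), inpos(c), inpos(d), near(d), near(f), on(a,a), on(a,c), on(d,d)}
3. grab(a,f)  →  {above(a), holds(a,f), holds(d,c), holds(f,a), holds(f,f), inpos(a), inpos(c), inpos(d), near(d), near(f), on(a,a), on(a,c), on(d,d)}

move(a,f); swap(a,f); grab(a,f)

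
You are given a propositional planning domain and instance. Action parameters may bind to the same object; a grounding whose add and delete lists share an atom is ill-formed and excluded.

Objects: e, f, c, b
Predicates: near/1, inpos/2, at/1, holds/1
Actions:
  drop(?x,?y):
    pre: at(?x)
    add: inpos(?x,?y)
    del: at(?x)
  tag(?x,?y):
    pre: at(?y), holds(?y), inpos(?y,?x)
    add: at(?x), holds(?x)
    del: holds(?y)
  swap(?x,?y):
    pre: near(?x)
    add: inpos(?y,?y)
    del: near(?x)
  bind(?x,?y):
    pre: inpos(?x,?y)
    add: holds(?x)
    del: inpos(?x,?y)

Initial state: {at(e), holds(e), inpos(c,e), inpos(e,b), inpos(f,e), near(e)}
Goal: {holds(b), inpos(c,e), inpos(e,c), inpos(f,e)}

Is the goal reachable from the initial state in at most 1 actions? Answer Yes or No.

1. tag(b,e)  →  {at(b), at(e), holds(b), inpos(c,e), inpos(e,b), inpos(f,e), near(e)}
2. drop(e,c)  →  {at(b), holds(b), inpos(c,e), inpos(e,b), inpos(e,c), inpos(f,e), near(e)}
optimal plan length = 2; 2 > 1

No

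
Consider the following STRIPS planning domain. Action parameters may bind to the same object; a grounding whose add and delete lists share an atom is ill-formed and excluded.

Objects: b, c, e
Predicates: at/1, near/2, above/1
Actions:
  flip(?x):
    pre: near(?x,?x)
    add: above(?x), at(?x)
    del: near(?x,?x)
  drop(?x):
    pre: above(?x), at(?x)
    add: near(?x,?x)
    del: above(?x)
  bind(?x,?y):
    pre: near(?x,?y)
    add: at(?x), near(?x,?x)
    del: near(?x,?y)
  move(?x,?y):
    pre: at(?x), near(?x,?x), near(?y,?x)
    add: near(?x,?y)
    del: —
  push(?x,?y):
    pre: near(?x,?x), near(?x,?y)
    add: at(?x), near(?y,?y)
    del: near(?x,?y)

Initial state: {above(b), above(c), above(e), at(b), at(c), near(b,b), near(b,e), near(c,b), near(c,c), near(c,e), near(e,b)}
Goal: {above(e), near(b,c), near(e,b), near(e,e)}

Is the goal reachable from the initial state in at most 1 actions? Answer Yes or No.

1. move(b,c)  →  {above(b), above(c), above(e), at(b), at(c), near(b,b), near(b,c), near(b,e), near(c,b), near(c,c), near(c,e), near(e,b)}
2. push(b,e)  →  {above(b), above(c), above(e), at(b), at(c), near(b,b), near(b,c), near(c,b), near(c,c), near(c,e), near(e,b), near(e,e)}
optimal plan length = 2; 2 > 1

No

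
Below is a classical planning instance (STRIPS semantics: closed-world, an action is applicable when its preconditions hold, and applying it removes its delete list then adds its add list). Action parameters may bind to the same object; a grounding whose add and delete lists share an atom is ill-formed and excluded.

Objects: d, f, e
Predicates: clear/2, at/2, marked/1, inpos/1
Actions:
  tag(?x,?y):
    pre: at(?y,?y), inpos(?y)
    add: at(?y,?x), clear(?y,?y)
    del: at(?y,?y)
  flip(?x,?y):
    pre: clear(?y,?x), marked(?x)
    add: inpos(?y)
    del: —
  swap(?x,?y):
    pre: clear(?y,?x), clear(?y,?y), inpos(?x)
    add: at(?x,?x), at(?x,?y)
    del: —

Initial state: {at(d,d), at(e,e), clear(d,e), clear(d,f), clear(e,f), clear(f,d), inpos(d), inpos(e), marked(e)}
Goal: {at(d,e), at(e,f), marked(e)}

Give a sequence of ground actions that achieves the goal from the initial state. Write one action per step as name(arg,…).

1. tag(f,e)  →  {at(d,d), at(e,f), clear(d,e), clear(d,f), clear(e,e), clear(e,f), clear(f,d), inpos(d), inpos(e), marked(e)}
2. tag(e,d)  →  {at(d,e), at(e,f), clear(d,d), clear(d,e), clear(d,f), clear(e,e), clear(e,f), clear(f,d), inpos(d), inpos(e), marked(e)}

tag(f,e); tag(e,d)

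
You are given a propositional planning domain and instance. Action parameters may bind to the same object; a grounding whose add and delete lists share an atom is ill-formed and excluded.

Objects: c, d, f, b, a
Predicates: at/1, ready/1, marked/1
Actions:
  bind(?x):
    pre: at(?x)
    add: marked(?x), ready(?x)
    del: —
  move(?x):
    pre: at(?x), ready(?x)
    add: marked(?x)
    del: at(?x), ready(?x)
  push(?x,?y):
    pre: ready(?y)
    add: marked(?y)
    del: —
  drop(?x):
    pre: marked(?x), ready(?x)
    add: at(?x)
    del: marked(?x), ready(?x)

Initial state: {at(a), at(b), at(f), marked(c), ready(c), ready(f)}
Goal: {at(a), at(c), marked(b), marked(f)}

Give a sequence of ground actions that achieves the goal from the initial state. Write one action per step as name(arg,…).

1. bind(f)  →  {at(a), at(b), at(f), marked(c), marked(f), ready(c), ready(f)}
2. bind(b)  →  {at(a), at(b), at(f), marked(b), marked(c), marked(f), ready(b), ready(c), ready(f)}
3. drop(c)  →  {at(a), at(b), at(c), at(f), marked(b), marked(f), ready(b), ready(f)}

bind(f); bind(b); drop(c)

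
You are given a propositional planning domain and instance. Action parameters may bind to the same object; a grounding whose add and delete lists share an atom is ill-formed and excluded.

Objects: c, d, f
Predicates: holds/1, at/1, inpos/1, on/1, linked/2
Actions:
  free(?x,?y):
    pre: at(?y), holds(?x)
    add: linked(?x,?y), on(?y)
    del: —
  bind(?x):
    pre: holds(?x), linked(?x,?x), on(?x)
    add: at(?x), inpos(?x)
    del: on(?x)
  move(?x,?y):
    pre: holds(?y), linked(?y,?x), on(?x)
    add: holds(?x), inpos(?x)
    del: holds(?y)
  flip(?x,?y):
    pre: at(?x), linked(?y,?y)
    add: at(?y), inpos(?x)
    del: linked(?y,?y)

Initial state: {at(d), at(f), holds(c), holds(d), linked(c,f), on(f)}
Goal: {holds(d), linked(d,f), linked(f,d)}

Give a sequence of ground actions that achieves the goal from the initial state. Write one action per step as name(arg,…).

free(d,f); move(f,c); free(f,d)

1. free(d,f)  →  {at(d), at(f), holds(c), holds(d), linked(c,f), linked(d,f), on(f)}
2. move(f,c)  →  {at(d), at(f), holds(d), holds(f), inpos(f), linked(c,f), linked(d,f), on(f)}
3. free(f,d)  →  {at(d), at(f), holds(d), holds(f), inpos(f), linked(c,f), linked(d,f), linked(f,d), on(d), on(f)}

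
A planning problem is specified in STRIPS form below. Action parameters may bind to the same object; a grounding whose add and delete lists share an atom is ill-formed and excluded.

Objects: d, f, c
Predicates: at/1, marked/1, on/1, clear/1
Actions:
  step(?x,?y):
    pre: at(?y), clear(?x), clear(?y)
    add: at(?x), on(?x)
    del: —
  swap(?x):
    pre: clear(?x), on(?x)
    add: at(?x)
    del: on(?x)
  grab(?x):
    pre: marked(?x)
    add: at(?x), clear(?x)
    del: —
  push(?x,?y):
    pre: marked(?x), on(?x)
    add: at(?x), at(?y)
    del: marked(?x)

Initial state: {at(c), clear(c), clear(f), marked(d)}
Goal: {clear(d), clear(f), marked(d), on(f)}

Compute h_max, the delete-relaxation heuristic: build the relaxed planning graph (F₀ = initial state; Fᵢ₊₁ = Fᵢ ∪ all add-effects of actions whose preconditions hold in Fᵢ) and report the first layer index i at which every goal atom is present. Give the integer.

1

F0 = init (4 atoms)
F1 = F0 ∪ {at(d), at(f), clear(d), on(c), on(f)}  (9 atoms)
goal ⊆ F1  ⇒  h_max = 1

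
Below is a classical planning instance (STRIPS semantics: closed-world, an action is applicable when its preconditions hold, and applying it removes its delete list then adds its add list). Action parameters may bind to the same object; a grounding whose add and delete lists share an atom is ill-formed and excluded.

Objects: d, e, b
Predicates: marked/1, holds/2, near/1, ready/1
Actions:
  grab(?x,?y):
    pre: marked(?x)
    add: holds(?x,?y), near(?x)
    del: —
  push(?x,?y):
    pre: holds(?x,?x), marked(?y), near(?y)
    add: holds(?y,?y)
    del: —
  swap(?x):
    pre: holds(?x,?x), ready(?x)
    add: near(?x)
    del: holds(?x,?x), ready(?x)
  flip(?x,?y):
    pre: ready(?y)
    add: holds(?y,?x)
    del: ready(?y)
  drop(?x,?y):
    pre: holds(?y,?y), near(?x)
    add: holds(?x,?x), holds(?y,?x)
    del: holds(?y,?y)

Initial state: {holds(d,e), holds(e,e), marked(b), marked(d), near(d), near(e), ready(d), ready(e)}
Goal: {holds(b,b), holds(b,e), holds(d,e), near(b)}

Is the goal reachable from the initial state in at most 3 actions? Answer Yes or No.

Yes

1. grab(b,e)  →  {holds(b,e), holds(d,e), holds(e,e), marked(b), marked(d), near(b), near(d), near(e), ready(d), ready(e)}
2. grab(b,b)  →  {holds(b,b), holds(b,e), holds(d,e), holds(e,e), marked(b), marked(d), near(b), near(d), near(e), ready(d), ready(e)}
optimal plan length = 2; 2 ≤ 3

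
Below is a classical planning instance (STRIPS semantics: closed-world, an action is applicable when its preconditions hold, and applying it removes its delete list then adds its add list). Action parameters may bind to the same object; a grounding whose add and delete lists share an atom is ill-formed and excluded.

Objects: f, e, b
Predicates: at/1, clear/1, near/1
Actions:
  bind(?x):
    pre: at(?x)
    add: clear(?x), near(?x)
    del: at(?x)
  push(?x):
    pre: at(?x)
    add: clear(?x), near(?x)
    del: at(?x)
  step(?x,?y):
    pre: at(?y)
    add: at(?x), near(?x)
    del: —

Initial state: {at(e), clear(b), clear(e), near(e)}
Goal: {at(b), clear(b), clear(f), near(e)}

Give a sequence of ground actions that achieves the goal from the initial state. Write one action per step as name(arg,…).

1. step(f,e)  →  {at(e), at(f), clear(b), clear(e), near(e), near(f)}
2. bind(f)  →  {at(e), clear(b), clear(e), clear(f), near(e), near(f)}
3. step(b,e)  →  {at(b), at(e), clear(b), clear(e), clear(f), near(b), near(e), near(f)}

step(f,e); bind(f); step(b,e)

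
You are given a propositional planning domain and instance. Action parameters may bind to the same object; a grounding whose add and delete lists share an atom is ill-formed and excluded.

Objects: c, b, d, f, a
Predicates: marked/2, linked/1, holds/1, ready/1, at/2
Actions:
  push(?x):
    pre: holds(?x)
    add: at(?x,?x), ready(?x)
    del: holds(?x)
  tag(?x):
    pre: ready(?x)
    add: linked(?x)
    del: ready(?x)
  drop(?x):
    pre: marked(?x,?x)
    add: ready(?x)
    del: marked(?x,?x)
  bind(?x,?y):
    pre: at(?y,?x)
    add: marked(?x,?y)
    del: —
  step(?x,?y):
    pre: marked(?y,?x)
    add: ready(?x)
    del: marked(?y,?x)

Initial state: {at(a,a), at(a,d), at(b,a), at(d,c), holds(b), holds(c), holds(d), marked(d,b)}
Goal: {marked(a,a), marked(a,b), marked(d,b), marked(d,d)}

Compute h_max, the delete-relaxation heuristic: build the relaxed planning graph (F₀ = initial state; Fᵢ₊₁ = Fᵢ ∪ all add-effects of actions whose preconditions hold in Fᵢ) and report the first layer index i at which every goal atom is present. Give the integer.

F0 = init (8 atoms)
F1 = F0 ∪ {at(b,b), at(c,c), at(d,d), marked(a,a), marked(a,b), marked(c,d), marked(d,a), ready(b), ready(c), ready(d)}  (18 atoms)
F2 = F1 ∪ {linked(b), linked(c), linked(d), marked(b,b), marked(c,c), marked(d,d), ready(a)}  (25 atoms)
goal ⊆ F2  ⇒  h_max = 2

2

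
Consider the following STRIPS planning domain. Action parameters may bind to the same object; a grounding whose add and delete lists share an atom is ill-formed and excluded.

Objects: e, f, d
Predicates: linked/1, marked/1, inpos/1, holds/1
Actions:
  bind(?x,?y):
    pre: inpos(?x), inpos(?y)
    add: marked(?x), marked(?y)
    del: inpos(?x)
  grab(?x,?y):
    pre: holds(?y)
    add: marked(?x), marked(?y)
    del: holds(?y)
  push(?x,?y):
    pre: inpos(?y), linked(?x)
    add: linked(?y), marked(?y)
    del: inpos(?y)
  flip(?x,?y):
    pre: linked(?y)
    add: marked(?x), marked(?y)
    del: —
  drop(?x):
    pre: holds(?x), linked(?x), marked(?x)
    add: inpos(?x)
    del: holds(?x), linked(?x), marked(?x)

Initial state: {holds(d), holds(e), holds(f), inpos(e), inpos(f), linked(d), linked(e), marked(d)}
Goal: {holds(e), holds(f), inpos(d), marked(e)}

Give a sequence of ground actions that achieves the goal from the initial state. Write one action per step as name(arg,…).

1. bind(e,e)  →  {holds(d), holds(e), holds(f), inpos(f), linked(d), linked(e), marked(d), marked(e)}
2. drop(d)  →  {holds(e), holds(f), inpos(d), inpos(f), linked(e), marked(e)}

bind(e,e); drop(d)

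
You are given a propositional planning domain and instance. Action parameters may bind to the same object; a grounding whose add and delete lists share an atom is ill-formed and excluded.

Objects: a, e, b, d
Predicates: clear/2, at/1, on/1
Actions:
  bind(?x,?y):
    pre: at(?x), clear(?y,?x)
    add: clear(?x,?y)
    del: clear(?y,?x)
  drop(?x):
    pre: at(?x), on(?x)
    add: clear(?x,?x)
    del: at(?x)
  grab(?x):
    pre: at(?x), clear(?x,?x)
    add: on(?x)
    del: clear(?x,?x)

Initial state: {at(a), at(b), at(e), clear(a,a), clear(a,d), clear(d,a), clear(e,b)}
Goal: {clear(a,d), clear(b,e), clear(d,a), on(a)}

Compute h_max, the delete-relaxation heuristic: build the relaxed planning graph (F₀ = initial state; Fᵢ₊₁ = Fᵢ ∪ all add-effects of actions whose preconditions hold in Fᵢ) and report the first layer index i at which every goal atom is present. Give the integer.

F0 = init (7 atoms)
F1 = F0 ∪ {clear(b,e), on(a)}  (9 atoms)
goal ⊆ F1  ⇒  h_max = 1

1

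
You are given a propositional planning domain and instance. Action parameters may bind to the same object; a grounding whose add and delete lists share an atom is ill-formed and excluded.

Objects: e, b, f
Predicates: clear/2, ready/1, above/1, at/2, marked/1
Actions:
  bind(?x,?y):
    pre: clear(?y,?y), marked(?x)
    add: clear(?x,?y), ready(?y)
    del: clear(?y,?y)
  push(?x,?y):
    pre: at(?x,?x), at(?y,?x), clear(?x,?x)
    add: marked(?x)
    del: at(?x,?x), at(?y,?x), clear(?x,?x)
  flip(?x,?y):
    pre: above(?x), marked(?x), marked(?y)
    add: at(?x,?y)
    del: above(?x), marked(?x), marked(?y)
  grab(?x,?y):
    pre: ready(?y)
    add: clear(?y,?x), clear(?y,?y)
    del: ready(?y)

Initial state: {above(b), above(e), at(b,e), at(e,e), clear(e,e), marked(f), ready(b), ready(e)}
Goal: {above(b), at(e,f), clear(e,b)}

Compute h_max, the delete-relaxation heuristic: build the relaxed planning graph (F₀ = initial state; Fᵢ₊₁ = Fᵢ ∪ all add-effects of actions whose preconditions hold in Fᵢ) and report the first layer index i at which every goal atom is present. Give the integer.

F0 = init (8 atoms)
F1 = F0 ∪ {clear(b,b), clear(b,e), clear(b,f), clear(e,b), clear(e,f), clear(f,e), marked(e)}  (15 atoms)
F2 = F1 ∪ {at(e,f), clear(f,b)}  (17 atoms)
goal ⊆ F2  ⇒  h_max = 2

2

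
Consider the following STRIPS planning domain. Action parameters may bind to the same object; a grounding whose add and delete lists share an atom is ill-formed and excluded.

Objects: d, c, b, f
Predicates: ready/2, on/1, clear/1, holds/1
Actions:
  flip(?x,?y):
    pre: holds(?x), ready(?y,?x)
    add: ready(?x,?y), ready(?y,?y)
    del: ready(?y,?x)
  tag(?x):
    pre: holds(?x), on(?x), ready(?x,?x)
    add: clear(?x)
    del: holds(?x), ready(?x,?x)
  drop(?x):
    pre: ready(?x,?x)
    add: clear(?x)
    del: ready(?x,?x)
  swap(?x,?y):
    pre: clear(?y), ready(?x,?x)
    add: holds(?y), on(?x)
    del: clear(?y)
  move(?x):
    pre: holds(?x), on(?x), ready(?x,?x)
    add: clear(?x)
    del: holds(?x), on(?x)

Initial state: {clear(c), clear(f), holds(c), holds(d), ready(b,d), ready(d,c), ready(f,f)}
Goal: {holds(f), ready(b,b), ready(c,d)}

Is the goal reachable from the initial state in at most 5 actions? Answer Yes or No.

Yes

1. flip(d,b)  →  {clear(c), clear(f), holds(c), holds(d), ready(b,b), ready(d,b), ready(d,c), ready(f,f)}
2. flip(c,d)  →  {clear(c), clear(f), holds(c), holds(d), ready(b,b), ready(c,d), ready(d,b), ready(d,d), ready(f,f)}
3. swap(d,f)  →  {clear(c), holds(c), holds(d), holds(f), on(d), ready(b,b), ready(c,d), ready(d,b), ready(d,d), ready(f,f)}
optimal plan length = 3; 3 ≤ 5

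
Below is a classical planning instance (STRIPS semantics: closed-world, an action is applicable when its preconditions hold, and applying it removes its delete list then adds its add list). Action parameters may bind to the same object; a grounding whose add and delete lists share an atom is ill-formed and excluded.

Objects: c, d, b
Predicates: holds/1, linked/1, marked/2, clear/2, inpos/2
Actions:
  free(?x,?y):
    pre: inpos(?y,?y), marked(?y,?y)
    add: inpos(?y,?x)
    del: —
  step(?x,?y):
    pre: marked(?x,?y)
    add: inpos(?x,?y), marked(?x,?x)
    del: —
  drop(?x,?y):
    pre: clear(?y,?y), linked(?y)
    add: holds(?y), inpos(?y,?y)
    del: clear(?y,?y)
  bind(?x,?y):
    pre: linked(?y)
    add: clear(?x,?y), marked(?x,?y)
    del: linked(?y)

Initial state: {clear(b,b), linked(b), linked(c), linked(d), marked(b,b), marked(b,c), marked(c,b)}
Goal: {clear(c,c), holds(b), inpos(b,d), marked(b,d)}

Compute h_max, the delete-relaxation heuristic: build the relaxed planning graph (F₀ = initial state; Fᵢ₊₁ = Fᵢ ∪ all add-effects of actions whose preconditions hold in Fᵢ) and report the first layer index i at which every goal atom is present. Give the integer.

2

F0 = init (7 atoms)
F1 = F0 ∪ {clear(b,c), clear(b,d), clear(c,b), clear(c,c), clear(c,d), clear(d,b), clear(d,c), clear(d,d), holds(b), inpos(b,b), inpos(b,c), inpos(c,b), marked(b,d), marked(c,c), marked(c,d), marked(d,b), marked(d,c), marked(d,d)}  (25 atoms)
F2 = F1 ∪ {holds(c), holds(d), inpos(b,d), inpos(c,c), inpos(c,d), inpos(d,b), inpos(d,c), inpos(d,d)}  (33 atoms)
goal ⊆ F2  ⇒  h_max = 2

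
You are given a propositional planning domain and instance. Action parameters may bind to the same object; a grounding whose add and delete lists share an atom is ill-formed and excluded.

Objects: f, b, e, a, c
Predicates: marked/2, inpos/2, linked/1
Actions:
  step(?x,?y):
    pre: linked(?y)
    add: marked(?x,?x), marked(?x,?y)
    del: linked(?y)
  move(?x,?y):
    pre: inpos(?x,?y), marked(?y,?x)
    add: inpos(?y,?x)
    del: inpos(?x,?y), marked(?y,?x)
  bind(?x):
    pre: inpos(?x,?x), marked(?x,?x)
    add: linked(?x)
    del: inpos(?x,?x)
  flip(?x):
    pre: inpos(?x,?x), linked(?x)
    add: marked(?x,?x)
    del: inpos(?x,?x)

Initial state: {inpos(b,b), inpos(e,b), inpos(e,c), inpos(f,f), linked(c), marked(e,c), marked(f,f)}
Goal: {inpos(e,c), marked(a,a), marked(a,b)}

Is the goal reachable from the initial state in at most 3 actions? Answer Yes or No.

Yes

1. step(b,c)  →  {inpos(b,b), inpos(e,b), inpos(e,c), inpos(f,f), marked(b,b), marked(b,c), marked(e,c), marked(f,f)}
2. bind(b)  →  {inpos(e,b), inpos(e,c), inpos(f,f), linked(b), marked(b,b), marked(b,c), marked(e,c), marked(f,f)}
3. step(a,b)  →  {inpos(e,b), inpos(e,c), inpos(f,f), marked(a,a), marked(a,b), marked(b,b), marked(b,c), marked(e,c), marked(f,f)}
optimal plan length = 3; 3 ≤ 3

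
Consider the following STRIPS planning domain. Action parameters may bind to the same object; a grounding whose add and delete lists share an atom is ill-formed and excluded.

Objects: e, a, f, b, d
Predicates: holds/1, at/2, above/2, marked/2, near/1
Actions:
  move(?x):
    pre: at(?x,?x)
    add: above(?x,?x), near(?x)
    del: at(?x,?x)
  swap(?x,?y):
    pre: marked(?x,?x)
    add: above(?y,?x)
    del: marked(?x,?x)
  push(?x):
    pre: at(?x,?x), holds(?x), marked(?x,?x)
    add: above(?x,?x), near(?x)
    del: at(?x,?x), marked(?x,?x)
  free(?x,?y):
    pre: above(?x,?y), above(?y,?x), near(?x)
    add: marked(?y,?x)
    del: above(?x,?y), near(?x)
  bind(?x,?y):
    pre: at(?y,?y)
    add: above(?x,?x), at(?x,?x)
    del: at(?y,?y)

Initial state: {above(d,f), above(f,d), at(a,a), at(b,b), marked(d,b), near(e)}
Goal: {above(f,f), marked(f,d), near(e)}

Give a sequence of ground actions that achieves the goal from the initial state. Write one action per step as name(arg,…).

1. bind(f,a)  →  {above(d,f), above(f,d), above(f,f), at(b,b), at(f,f), marked(d,b), near(e)}
2. bind(d,f)  →  {above(d,d), above(d,f), above(f,d), above(f,f), at(b,b), at(d,d), marked(d,b), near(e)}
3. move(d)  →  {above(d,d), above(d,f), above(f,d), above(f,f), at(b,b), marked(d,b), near(d), near(e)}
4. free(d,f)  →  {above(d,d), above(f,d), above(f,f), at(b,b), marked(d,b), marked(f,d), near(e)}

bind(f,a); bind(d,f); move(d); free(d,f)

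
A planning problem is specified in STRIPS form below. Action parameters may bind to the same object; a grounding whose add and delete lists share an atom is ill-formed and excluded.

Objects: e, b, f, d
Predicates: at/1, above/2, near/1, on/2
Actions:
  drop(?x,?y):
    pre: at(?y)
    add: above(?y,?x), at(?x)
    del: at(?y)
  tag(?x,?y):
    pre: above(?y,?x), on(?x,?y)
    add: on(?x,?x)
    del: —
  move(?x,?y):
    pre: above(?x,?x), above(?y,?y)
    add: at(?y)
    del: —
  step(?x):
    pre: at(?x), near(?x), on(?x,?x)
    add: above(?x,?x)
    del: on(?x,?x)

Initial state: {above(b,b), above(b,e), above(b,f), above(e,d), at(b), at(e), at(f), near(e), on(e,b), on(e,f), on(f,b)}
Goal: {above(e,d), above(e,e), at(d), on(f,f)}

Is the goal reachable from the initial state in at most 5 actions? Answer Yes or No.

1. drop(d,b)  →  {above(b,b), above(b,d), above(b,e), above(b,f), above(e,d), at(d), at(e), at(f), near(e), on(e,b), on(e,f), on(f,b)}
2. tag(e,b)  →  {above(b,b), above(b,d), above(b,e), above(b,f), above(e,d), at(d), at(e), at(f), near(e), on(e,b), on(e,e), on(e,f), on(f,b)}
3. tag(f,b)  →  {above(b,b), above(b,d), above(b,e), above(b,f), above(e,d), at(d), at(e), at(f), near(e), on(e,b), on(e,e), on(e,f), on(f,b), on(f,f)}
4. step(e)  →  {above(b,b), above(b,d), above(b,e), above(b,f), above(e,d), above(e,e), at(d), at(e), at(f), near(e), on(e,b), on(e,f), on(f,b), on(f,f)}
optimal plan length = 4; 4 ≤ 5

Yes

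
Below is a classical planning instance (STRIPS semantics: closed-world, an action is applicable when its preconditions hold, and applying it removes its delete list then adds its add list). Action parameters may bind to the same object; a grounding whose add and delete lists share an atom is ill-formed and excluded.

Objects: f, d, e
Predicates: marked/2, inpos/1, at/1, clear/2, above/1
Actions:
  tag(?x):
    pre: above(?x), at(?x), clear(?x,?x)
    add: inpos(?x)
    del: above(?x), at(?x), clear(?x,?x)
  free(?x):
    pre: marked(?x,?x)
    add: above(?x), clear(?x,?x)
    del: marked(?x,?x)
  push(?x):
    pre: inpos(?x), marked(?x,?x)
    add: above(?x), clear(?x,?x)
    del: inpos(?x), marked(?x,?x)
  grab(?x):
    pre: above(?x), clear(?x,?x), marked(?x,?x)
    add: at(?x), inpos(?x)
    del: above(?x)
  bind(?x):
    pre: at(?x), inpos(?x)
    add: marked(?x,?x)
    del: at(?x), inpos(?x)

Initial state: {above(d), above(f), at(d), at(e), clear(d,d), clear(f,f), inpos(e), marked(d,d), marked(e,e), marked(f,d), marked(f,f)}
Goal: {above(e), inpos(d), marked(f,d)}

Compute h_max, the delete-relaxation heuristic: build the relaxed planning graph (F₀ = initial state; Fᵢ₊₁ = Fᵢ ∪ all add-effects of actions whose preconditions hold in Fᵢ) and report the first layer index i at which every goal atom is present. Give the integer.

1

F0 = init (11 atoms)
F1 = F0 ∪ {above(e), at(f), clear(e,e), inpos(d), inpos(f)}  (16 atoms)
goal ⊆ F1  ⇒  h_max = 1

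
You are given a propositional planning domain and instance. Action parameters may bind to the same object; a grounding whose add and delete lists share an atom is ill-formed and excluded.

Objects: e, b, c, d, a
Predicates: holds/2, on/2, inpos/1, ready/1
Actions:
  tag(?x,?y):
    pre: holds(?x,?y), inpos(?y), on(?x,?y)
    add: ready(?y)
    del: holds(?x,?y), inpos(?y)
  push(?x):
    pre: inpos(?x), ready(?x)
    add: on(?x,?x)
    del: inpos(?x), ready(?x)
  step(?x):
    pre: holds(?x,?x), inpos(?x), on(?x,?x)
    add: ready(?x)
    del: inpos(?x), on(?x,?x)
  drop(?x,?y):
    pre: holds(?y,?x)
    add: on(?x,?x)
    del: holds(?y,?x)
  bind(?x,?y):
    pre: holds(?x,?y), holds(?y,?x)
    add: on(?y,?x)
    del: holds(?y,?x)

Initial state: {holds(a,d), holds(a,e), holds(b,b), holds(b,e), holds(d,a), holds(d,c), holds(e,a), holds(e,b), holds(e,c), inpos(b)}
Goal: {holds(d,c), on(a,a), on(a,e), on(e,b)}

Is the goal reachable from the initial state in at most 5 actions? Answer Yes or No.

1. drop(a,d)  →  {holds(a,d), holds(a,e), holds(b,b), holds(b,e), holds(d,c), holds(e,a), holds(e,b), holds(e,c), inpos(b), on(a,a)}
2. bind(e,a)  →  {holds(a,d), holds(b,b), holds(b,e), holds(d,c), holds(e,a), holds(e,b), holds(e,c), inpos(b), on(a,a), on(a,e)}
3. bind(b,e)  →  {holds(a,d), holds(b,b), holds(b,e), holds(d,c), holds(e,a), holds(e,c), inpos(b), on(a,a), on(a,e), on(e,b)}
optimal plan length = 3; 3 ≤ 5

Yes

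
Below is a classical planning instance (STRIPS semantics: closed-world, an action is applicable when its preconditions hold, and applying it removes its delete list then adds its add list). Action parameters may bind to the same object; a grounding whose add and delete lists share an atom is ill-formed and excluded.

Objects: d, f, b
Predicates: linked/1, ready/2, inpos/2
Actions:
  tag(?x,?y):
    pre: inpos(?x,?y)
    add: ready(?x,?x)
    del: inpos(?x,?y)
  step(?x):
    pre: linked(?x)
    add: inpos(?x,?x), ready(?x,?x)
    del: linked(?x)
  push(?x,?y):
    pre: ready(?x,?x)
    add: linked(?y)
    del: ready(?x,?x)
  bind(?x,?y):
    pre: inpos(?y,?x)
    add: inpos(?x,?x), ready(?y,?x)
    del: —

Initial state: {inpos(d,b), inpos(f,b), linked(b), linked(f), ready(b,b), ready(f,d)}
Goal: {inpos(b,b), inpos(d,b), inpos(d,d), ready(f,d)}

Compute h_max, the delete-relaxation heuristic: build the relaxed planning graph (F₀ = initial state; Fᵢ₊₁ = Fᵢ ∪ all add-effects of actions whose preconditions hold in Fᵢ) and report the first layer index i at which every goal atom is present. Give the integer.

2

F0 = init (6 atoms)
F1 = F0 ∪ {inpos(b,b), inpos(f,f), linked(d), ready(d,b), ready(d,d), ready(f,b), ready(f,f)}  (13 atoms)
F2 = F1 ∪ {inpos(d,d)}  (14 atoms)
goal ⊆ F2  ⇒  h_max = 2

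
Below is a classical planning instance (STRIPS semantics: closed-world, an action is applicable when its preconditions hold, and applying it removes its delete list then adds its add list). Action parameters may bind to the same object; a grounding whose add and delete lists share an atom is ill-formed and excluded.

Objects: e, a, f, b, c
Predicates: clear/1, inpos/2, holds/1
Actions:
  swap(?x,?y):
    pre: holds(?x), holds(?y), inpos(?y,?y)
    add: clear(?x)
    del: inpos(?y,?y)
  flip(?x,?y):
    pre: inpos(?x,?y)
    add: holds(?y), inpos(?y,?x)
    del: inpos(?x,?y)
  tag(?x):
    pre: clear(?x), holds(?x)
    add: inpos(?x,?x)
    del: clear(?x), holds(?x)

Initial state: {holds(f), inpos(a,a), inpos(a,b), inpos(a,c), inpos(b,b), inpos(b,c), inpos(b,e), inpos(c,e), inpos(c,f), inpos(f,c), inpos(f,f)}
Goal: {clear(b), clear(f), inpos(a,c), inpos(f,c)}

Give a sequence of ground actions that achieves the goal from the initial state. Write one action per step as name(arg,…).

1. swap(f,f)  →  {clear(f), holds(f), inpos(a,a), inpos(a,b), inpos(a,c), inpos(b,b), inpos(b,c), inpos(b,e), inpos(c,e), inpos(c,f), inpos(f,c)}
2. flip(a,b)  →  {clear(f), holds(b), holds(f), inpos(a,a), inpos(a,c), inpos(b,a), inpos(b,b), inpos(b,c), inpos(b,e), inpos(c,e), inpos(c,f), inpos(f,c)}
3. swap(b,b)  →  {clear(b), clear(f), holds(b), holds(f), inpos(a,a), inpos(a,c), inpos(b,a), inpos(b,c), inpos(b,e), inpos(c,e), inpos(c,f), inpos(f,c)}

swap(f,f); flip(a,b); swap(b,b)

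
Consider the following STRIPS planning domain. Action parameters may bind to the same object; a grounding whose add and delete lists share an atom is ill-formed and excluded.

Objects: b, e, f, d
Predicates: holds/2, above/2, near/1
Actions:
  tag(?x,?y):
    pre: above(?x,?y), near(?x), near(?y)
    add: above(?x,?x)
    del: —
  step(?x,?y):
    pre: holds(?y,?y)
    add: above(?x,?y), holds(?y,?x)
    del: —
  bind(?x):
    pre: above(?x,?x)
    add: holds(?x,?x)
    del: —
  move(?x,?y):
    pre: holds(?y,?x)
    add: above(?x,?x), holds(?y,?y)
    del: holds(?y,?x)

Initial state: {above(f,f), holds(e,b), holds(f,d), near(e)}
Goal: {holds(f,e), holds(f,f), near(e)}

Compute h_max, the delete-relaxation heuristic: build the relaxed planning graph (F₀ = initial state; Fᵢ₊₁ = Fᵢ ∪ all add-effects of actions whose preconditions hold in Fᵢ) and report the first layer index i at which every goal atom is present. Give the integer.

F0 = init (4 atoms)
F1 = F0 ∪ {above(b,b), above(d,d), holds(e,e), holds(f,f)}  (8 atoms)
F2 = F1 ∪ {above(b,e), above(b,f), above(d,e), above(d,f), above(e,e), above(e,f), above(f,e), holds(b,b), holds(d,d), holds(e,d), holds(e,f), holds(f,b), holds(f,e)}  (21 atoms)
goal ⊆ F2  ⇒  h_max = 2

2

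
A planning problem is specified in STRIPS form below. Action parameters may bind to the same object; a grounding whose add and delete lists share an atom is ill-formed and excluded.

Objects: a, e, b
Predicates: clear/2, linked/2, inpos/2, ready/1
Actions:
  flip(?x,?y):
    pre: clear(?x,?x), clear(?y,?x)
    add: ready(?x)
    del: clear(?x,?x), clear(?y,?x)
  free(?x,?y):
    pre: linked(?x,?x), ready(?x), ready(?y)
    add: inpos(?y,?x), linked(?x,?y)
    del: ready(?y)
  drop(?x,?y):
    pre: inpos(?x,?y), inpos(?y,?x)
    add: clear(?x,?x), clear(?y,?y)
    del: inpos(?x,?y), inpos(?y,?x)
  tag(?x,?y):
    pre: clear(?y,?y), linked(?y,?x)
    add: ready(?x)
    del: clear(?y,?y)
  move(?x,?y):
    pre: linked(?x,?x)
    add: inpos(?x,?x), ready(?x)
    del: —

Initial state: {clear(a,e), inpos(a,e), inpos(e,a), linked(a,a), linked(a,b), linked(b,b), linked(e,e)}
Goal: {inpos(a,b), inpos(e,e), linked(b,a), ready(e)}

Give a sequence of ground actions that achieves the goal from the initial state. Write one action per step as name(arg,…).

move(a,a); move(e,a); move(b,a); free(b,a)

1. move(a,a)  →  {clear(a,e), inpos(a,a), inpos(a,e), inpos(e,a), linked(a,a), linked(a,b), linked(b,b), linked(e,e), ready(a)}
2. move(e,a)  →  {clear(a,e), inpos(a,a), inpos(a,e), inpos(e,a), inpos(e,e), linked(a,a), linked(a,b), linked(b,b), linked(e,e), ready(a), ready(e)}
3. move(b,a)  →  {clear(a,e), inpos(a,a), inpos(a,e), inpos(b,b), inpos(e,a), inpos(e,e), linked(a,a), linked(a,b), linked(b,b), linked(e,e), ready(a), ready(b), ready(e)}
4. free(b,a)  →  {clear(a,e), inpos(a,a), inpos(a,b), inpos(a,e), inpos(b,b), inpos(e,a), inpos(e,e), linked(a,a), linked(a,b), linked(b,a), linked(b,b), linked(e,e), ready(b), ready(e)}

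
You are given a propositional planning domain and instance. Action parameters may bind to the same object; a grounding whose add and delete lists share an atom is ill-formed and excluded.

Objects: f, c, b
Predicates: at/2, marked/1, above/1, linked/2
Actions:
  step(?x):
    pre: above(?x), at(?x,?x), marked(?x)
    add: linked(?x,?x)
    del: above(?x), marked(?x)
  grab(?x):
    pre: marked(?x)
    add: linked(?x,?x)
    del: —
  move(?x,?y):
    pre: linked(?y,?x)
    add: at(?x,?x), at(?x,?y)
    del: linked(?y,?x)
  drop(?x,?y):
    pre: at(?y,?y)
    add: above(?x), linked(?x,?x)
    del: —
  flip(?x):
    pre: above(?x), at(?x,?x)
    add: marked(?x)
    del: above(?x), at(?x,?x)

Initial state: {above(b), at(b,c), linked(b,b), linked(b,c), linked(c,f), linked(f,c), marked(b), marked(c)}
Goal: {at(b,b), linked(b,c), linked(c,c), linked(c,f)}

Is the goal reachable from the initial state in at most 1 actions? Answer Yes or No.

No

1. grab(c)  →  {above(b), at(b,c), linked(b,b), linked(b,c), linked(c,c), linked(c,f), linked(f,c), marked(b), marked(c)}
2. move(b,b)  →  {above(b), at(b,b), at(b,c), linked(b,c), linked(c,c), linked(c,f), linked(f,c), marked(b), marked(c)}
optimal plan length = 2; 2 > 1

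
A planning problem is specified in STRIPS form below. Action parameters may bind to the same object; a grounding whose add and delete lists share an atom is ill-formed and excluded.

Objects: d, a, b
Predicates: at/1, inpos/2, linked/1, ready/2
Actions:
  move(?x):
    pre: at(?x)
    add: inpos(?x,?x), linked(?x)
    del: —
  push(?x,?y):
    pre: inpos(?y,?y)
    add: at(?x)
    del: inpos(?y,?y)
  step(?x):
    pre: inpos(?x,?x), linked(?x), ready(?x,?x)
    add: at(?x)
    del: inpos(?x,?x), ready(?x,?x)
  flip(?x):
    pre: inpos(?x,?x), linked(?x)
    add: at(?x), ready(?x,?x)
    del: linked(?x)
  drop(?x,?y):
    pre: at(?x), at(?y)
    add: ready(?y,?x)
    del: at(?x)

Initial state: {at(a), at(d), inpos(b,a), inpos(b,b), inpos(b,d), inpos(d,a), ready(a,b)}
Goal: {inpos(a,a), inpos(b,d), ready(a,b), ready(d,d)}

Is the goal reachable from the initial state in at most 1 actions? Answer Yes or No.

1. move(a)  →  {at(a), at(d), inpos(a,a), inpos(b,a), inpos(b,b), inpos(b,d), inpos(d,a), linked(a), ready(a,b)}
2. drop(d,d)  →  {at(a), inpos(a,a), inpos(b,a), inpos(b,b), inpos(b,d), inpos(d,a), linked(a), ready(a,b), ready(d,d)}
optimal plan length = 2; 2 > 1

No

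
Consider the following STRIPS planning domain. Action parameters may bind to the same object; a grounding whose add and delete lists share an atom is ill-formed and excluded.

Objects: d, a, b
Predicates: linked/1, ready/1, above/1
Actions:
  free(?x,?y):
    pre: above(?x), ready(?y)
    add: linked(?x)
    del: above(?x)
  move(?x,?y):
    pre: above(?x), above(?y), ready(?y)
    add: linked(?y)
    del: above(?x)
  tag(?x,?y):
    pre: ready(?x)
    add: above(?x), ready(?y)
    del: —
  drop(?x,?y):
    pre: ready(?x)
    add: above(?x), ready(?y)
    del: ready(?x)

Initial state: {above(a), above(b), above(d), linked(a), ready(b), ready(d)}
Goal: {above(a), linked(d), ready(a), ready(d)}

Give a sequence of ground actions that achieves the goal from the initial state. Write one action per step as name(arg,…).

1. free(d,d)  →  {above(a), above(b), linked(a), linked(d), ready(b), ready(d)}
2. tag(d,a)  →  {above(a), above(b), above(d), linked(a), linked(d), ready(a), ready(b), ready(d)}

free(d,d); tag(d,a)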